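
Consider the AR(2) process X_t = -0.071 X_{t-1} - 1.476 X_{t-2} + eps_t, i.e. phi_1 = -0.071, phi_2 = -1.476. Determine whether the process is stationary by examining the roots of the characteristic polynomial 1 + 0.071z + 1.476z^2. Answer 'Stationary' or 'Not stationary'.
\text{Not stationary}

The AR(p) characteristic polynomial is P(z) = 1 + 0.071z + 1.476z^2.
Stationarity requires all roots to lie outside the unit circle, i.e. |z| > 1 for every root.
Set 1 + (0.071) z + (1.476) z^2 = 0, i.e. a z^2 + b z + c = 0 with a = 1.476, b = 0.071, c = 1.
Discriminant D = b^2 - 4ac = (0.071)^2 - 4*(1.476)*1 = 0.005041 - (5.904) = -5.898959.
D < 0, so the roots are the complex-conjugate pair z = (-b +/- i sqrt(-D)) / (2a) = -0.0241 +/- 0.8228i.
For a conjugate pair |z|^2 = z * conj(z) = (product of roots) = c/a = 1/(1.476) = 0.677507, so |z| = sqrt(0.677507) = 0.8231 for both roots.
Moduli of all roots: 0.8231, 0.8231.
All moduli strictly greater than 1? No.
Verdict: Not stationary.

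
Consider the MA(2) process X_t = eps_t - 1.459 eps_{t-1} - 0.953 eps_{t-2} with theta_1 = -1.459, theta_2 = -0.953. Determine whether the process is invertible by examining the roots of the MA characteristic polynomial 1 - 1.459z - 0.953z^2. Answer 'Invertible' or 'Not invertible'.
\text{Not invertible}

The MA(q) characteristic polynomial is P(z) = 1 - 1.459z - 0.953z^2.
Invertibility requires all roots to lie outside the unit circle, i.e. |z| > 1 for every root.
Set 1 + (-1.459) z + (-0.953) z^2 = 0, i.e. a z^2 + b z + c = 0 with a = -0.953, b = -1.459, c = 1.
Discriminant D = b^2 - 4ac = (-1.459)^2 - 4*(-0.953)*1 = 2.128681 - (-3.812) = 5.940681.
D >= 0, so the roots are real: z = (-b +/- sqrt(D)) / (2a) = (1.459 +/- 2.437351) / (-1.906).
  z_1 = (1.459 + 2.437351) / (-1.906) = -2.0443,   |z_1| = 2.0443.
  z_2 = (1.459 - 2.437351) / (-1.906) = 0.5133,   |z_2| = 0.5133.
Moduli of all roots: 2.0443, 0.5133.
All moduli strictly greater than 1? No.
Verdict: Not invertible.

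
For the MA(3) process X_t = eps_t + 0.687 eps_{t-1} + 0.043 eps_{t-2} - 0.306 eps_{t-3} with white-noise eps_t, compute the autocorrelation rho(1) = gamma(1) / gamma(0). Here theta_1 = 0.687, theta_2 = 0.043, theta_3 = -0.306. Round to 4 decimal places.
\rho(1) = 0.4487

For an MA(q) process with theta_0 = 1, the autocovariance is
  gamma(k) = sigma^2 * sum_{i=0..q-k} theta_i * theta_{i+k},
and rho(k) = gamma(k) / gamma(0). Sigma^2 cancels.
  numerator   = (1)*(0.687) + (0.687)*(0.043) + (0.043)*(-0.306) = 0.703383.
  denominator = (1)^2 + (0.687)^2 + (0.043)^2 + (-0.306)^2 = 1.567454.
  rho(1) = 0.703383 / 1.567454 = 0.4487.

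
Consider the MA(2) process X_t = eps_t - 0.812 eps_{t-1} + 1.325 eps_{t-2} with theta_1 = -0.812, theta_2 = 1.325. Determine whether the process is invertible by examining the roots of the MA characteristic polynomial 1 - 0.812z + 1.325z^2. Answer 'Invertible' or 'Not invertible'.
\text{Not invertible}

The MA(q) characteristic polynomial is P(z) = 1 - 0.812z + 1.325z^2.
Invertibility requires all roots to lie outside the unit circle, i.e. |z| > 1 for every root.
Set 1 + (-0.812) z + (1.325) z^2 = 0, i.e. a z^2 + b z + c = 0 with a = 1.325, b = -0.812, c = 1.
Discriminant D = b^2 - 4ac = (-0.812)^2 - 4*(1.325)*1 = 0.659344 - (5.3) = -4.640656.
D < 0, so the roots are the complex-conjugate pair z = (-b +/- i sqrt(-D)) / (2a) = 0.3064 +/- 0.8129i.
For a conjugate pair |z|^2 = z * conj(z) = (product of roots) = c/a = 1/(1.325) = 0.754717, so |z| = sqrt(0.754717) = 0.8687 for both roots.
Moduli of all roots: 0.8687, 0.8687.
All moduli strictly greater than 1? No.
Verdict: Not invertible.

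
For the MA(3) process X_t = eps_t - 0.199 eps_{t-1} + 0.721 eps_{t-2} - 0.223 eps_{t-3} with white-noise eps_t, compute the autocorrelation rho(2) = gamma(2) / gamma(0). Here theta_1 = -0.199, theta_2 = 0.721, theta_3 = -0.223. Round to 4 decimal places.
\rho(2) = 0.4756

For an MA(q) process with theta_0 = 1, the autocovariance is
  gamma(k) = sigma^2 * sum_{i=0..q-k} theta_i * theta_{i+k},
and rho(k) = gamma(k) / gamma(0). Sigma^2 cancels.
  numerator   = (1)*(0.721) + (-0.199)*(-0.223) = 0.765377.
  denominator = (1)^2 + (-0.199)^2 + (0.721)^2 + (-0.223)^2 = 1.609171.
  rho(2) = 0.765377 / 1.609171 = 0.4756.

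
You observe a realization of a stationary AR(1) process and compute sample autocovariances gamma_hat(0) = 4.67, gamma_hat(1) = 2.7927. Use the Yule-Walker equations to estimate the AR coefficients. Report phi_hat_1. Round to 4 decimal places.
\hat\phi_{1} = 0.5980

The Yule-Walker equations for an AR(p) process read, in matrix form,
  Gamma_p phi = r_p,   with   (Gamma_p)_{ij} = gamma(|i - j|),
                       (r_p)_i = gamma(i),   i,j = 1..p.
Substitute the sample gammas (Toeplitz matrix and right-hand side of size 1):
  Gamma_p = [[4.67]]
  r_p     = [2.7927]
With p = 1 this is the single equation gamma(0) phi_1 = gamma(1):
  phi_hat_1 = gamma(1) / gamma(0) = 2.7927 / 4.67 = 0.5980.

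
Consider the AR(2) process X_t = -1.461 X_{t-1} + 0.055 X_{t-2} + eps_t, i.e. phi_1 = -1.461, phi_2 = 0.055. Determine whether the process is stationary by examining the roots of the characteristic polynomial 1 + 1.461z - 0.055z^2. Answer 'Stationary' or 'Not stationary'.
\text{Not stationary}

The AR(p) characteristic polynomial is P(z) = 1 + 1.461z - 0.055z^2.
Stationarity requires all roots to lie outside the unit circle, i.e. |z| > 1 for every root.
Set 1 + (1.461) z + (-0.055) z^2 = 0, i.e. a z^2 + b z + c = 0 with a = -0.055, b = 1.461, c = 1.
Discriminant D = b^2 - 4ac = (1.461)^2 - 4*(-0.055)*1 = 2.134521 - (-0.22) = 2.354521.
D >= 0, so the roots are real: z = (-b +/- sqrt(D)) / (2a) = (-1.461 +/- 1.534445) / (-0.11).
  z_1 = (-1.461 + 1.534445) / (-0.11) = -0.6677,   |z_1| = 0.6677.
  z_2 = (-1.461 - 1.534445) / (-0.11) = 27.2313,   |z_2| = 27.2313.
Moduli of all roots: 0.6677, 27.2313.
All moduli strictly greater than 1? No.
Verdict: Not stationary.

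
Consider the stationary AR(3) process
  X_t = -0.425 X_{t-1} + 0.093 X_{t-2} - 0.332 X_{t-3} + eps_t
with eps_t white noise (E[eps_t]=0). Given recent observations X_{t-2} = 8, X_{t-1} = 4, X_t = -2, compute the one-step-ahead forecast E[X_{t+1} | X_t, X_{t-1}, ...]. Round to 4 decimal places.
E[X_{t+1} \mid \mathcal F_t] = -1.4340

For an AR(p) model X_t = c + sum_i phi_i X_{t-i} + eps_t, the
one-step-ahead conditional mean is
  E[X_{t+1} | X_t, ...] = c + sum_i phi_i X_{t+1-i}.
Substitute known values:
  E[X_{t+1} | ...] = (-0.425) * (-2) + (0.093) * (4) + (-0.332) * (8)
                   = -1.4340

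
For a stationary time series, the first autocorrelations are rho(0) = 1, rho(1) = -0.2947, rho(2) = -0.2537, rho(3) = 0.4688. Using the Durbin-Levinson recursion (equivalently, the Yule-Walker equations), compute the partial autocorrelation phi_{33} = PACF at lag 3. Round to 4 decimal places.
\phi_{33} = 0.3260

The PACF at lag k is phi_{kk}, the last component of the solution
to the Yule-Walker system G_k phi = r_k where
  (G_k)_{ij} = rho(|i - j|), (r_k)_i = rho(i), i,j = 1..k.
Equivalently, Durbin-Levinson gives phi_{kk} iteratively:
  phi_{11} = rho(1)
  phi_{kk} = [rho(k) - sum_{j=1..k-1} phi_{k-1,j} rho(k-j)]
            / [1 - sum_{j=1..k-1} phi_{k-1,j} rho(j)],
  phi_{k,j} = phi_{k-1,j} - phi_{kk} phi_{k-1,k-j},  j = 1..k-1.
Step k = 1:
  phi_11 = rho(1) = -0.2947.
Step k = 2:
  phi_22 = [rho(2) - phi_11 rho(1)] / [1 - phi_11 rho(1)] = [-0.2537 - (-0.2947)(-0.2947)] / [1 - (-0.2947)(-0.2947)]
         = -0.34054809 / 0.91315191 = -0.372937.
  Update: phi_21 = phi_11 - phi_22 phi_11 = -0.2947 - (-0.372937)(-0.2947) = -0.404605.
Step k = 3:
  phi_33 = [rho(3) - phi_21 rho(2) - phi_22 rho(1)] / [1 - phi_21 rho(1) - phi_22 rho(2)]
    numerator   = 0.4688 - (-0.404605)(-0.2537) - (-0.372937)(-0.2947) = 0.25624731
    denominator = 1 - (-0.404605)(-0.2947) - (-0.372937)(-0.2537) = 0.78614894
  phi_33 = 0.25624731 / 0.78614894 = 0.326.
Therefore phi_{33} = 0.3260.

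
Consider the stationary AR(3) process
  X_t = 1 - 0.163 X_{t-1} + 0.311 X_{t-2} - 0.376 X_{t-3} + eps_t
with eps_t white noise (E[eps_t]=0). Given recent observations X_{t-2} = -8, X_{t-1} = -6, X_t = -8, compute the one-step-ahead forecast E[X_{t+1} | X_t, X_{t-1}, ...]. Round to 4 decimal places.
E[X_{t+1} \mid \mathcal F_t] = 3.4460

For an AR(p) model X_t = c + sum_i phi_i X_{t-i} + eps_t, the
one-step-ahead conditional mean is
  E[X_{t+1} | X_t, ...] = c + sum_i phi_i X_{t+1-i}.
Substitute known values:
  E[X_{t+1} | ...] = 1 + (-0.163) * (-8) + (0.311) * (-6) + (-0.376) * (-8)
                   = 3.4460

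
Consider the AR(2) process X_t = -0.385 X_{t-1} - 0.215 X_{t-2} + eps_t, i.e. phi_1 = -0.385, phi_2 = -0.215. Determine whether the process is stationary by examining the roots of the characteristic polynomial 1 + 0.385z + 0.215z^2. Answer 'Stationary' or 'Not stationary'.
\text{Stationary}

The AR(p) characteristic polynomial is P(z) = 1 + 0.385z + 0.215z^2.
Stationarity requires all roots to lie outside the unit circle, i.e. |z| > 1 for every root.
Set 1 + (0.385) z + (0.215) z^2 = 0, i.e. a z^2 + b z + c = 0 with a = 0.215, b = 0.385, c = 1.
Discriminant D = b^2 - 4ac = (0.385)^2 - 4*(0.215)*1 = 0.148225 - (0.86) = -0.711775.
D < 0, so the roots are the complex-conjugate pair z = (-b +/- i sqrt(-D)) / (2a) = -0.8953 +/- 1.962i.
For a conjugate pair |z|^2 = z * conj(z) = (product of roots) = c/a = 1/(0.215) = 4.651163, so |z| = sqrt(4.651163) = 2.1567 for both roots.
Moduli of all roots: 2.1567, 2.1567.
All moduli strictly greater than 1? Yes.
Verdict: Stationary.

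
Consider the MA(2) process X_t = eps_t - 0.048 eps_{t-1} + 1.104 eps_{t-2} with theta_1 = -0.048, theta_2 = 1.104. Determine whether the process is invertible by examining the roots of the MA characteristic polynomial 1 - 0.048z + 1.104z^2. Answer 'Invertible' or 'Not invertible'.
\text{Not invertible}

The MA(q) characteristic polynomial is P(z) = 1 - 0.048z + 1.104z^2.
Invertibility requires all roots to lie outside the unit circle, i.e. |z| > 1 for every root.
Set 1 + (-0.048) z + (1.104) z^2 = 0, i.e. a z^2 + b z + c = 0 with a = 1.104, b = -0.048, c = 1.
Discriminant D = b^2 - 4ac = (-0.048)^2 - 4*(1.104)*1 = 0.002304 - (4.416) = -4.413696.
D < 0, so the roots are the complex-conjugate pair z = (-b +/- i sqrt(-D)) / (2a) = 0.0217 +/- 0.9515i.
For a conjugate pair |z|^2 = z * conj(z) = (product of roots) = c/a = 1/(1.104) = 0.905797, so |z| = sqrt(0.905797) = 0.9517 for both roots.
Moduli of all roots: 0.9517, 0.9517.
All moduli strictly greater than 1? No.
Verdict: Not invertible.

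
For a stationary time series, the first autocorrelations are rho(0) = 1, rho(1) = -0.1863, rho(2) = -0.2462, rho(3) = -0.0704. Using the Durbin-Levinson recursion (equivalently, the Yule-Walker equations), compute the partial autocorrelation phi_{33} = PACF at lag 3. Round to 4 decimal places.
\phi_{33} = -0.2081

The PACF at lag k is phi_{kk}, the last component of the solution
to the Yule-Walker system G_k phi = r_k where
  (G_k)_{ij} = rho(|i - j|), (r_k)_i = rho(i), i,j = 1..k.
Equivalently, Durbin-Levinson gives phi_{kk} iteratively:
  phi_{11} = rho(1)
  phi_{kk} = [rho(k) - sum_{j=1..k-1} phi_{k-1,j} rho(k-j)]
            / [1 - sum_{j=1..k-1} phi_{k-1,j} rho(j)],
  phi_{k,j} = phi_{k-1,j} - phi_{kk} phi_{k-1,k-j},  j = 1..k-1.
Step k = 1:
  phi_11 = rho(1) = -0.1863.
Step k = 2:
  phi_22 = [rho(2) - phi_11 rho(1)] / [1 - phi_11 rho(1)] = [-0.2462 - (-0.1863)(-0.1863)] / [1 - (-0.1863)(-0.1863)]
         = -0.28090769 / 0.96529231 = -0.291008.
  Update: phi_21 = phi_11 - phi_22 phi_11 = -0.1863 - (-0.291008)(-0.1863) = -0.240515.
Step k = 3:
  phi_33 = [rho(3) - phi_21 rho(2) - phi_22 rho(1)] / [1 - phi_21 rho(1) - phi_22 rho(2)]
    numerator   = -0.0704 - (-0.240515)(-0.2462) - (-0.291008)(-0.1863) = -0.18382951
    denominator = 1 - (-0.240515)(-0.1863) - (-0.291008)(-0.2462) = 0.88354595
  phi_33 = -0.18382951 / 0.88354595 = -0.2081.
Therefore phi_{33} = -0.2081.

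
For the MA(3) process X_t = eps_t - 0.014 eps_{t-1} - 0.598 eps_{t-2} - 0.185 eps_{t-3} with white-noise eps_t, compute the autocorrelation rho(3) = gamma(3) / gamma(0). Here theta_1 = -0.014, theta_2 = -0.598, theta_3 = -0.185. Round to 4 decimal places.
\rho(3) = -0.1329

For an MA(q) process with theta_0 = 1, the autocovariance is
  gamma(k) = sigma^2 * sum_{i=0..q-k} theta_i * theta_{i+k},
and rho(k) = gamma(k) / gamma(0). Sigma^2 cancels.
  numerator   = (1)*(-0.185) = -0.185.
  denominator = (1)^2 + (-0.014)^2 + (-0.598)^2 + (-0.185)^2 = 1.392025.
  rho(3) = -0.185 / 1.392025 = -0.1329.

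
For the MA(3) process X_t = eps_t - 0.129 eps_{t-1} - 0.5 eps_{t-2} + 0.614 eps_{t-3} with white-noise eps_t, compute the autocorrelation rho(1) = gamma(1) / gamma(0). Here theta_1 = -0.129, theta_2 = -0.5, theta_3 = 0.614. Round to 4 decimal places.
\rho(1) = -0.2260

For an MA(q) process with theta_0 = 1, the autocovariance is
  gamma(k) = sigma^2 * sum_{i=0..q-k} theta_i * theta_{i+k},
and rho(k) = gamma(k) / gamma(0). Sigma^2 cancels.
  numerator   = (1)*(-0.129) + (-0.129)*(-0.5) + (-0.5)*(0.614) = -0.3715.
  denominator = (1)^2 + (-0.129)^2 + (-0.5)^2 + (0.614)^2 = 1.643637.
  rho(1) = -0.3715 / 1.643637 = -0.2260.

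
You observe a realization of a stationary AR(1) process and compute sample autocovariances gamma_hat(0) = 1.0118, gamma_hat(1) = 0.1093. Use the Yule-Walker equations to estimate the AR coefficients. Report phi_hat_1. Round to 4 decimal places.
\hat\phi_{1} = 0.1080

The Yule-Walker equations for an AR(p) process read, in matrix form,
  Gamma_p phi = r_p,   with   (Gamma_p)_{ij} = gamma(|i - j|),
                       (r_p)_i = gamma(i),   i,j = 1..p.
Substitute the sample gammas (Toeplitz matrix and right-hand side of size 1):
  Gamma_p = [[1.0118]]
  r_p     = [0.1093]
With p = 1 this is the single equation gamma(0) phi_1 = gamma(1):
  phi_hat_1 = gamma(1) / gamma(0) = 0.1093 / 1.0118 = 0.1080.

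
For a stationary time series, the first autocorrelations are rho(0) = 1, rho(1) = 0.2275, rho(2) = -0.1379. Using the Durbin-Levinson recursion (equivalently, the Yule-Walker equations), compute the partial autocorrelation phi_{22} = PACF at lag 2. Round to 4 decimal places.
\phi_{22} = -0.2000

The PACF at lag k is phi_{kk}, the last component of the solution
to the Yule-Walker system G_k phi = r_k where
  (G_k)_{ij} = rho(|i - j|), (r_k)_i = rho(i), i,j = 1..k.
Equivalently, Durbin-Levinson gives phi_{kk} iteratively:
  phi_{11} = rho(1)
  phi_{kk} = [rho(k) - sum_{j=1..k-1} phi_{k-1,j} rho(k-j)]
            / [1 - sum_{j=1..k-1} phi_{k-1,j} rho(j)],
  phi_{k,j} = phi_{k-1,j} - phi_{kk} phi_{k-1,k-j},  j = 1..k-1.
Step k = 1:
  phi_11 = rho(1) = 0.2275.
Step k = 2:
  phi_22 = [rho(2) - phi_11 rho(1)] / [1 - phi_11 rho(1)] = [-0.1379 - (0.2275)(0.2275)] / [1 - (0.2275)(0.2275)]
         = -0.18965625 / 0.94824375 = -0.2.
Therefore phi_{22} = -0.2000.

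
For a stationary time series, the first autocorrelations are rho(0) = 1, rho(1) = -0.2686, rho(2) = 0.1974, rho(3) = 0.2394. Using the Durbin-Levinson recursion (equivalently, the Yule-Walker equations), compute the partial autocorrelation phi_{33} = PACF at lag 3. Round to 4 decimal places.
\phi_{33} = 0.3530

The PACF at lag k is phi_{kk}, the last component of the solution
to the Yule-Walker system G_k phi = r_k where
  (G_k)_{ij} = rho(|i - j|), (r_k)_i = rho(i), i,j = 1..k.
Equivalently, Durbin-Levinson gives phi_{kk} iteratively:
  phi_{11} = rho(1)
  phi_{kk} = [rho(k) - sum_{j=1..k-1} phi_{k-1,j} rho(k-j)]
            / [1 - sum_{j=1..k-1} phi_{k-1,j} rho(j)],
  phi_{k,j} = phi_{k-1,j} - phi_{kk} phi_{k-1,k-j},  j = 1..k-1.
Step k = 1:
  phi_11 = rho(1) = -0.2686.
Step k = 2:
  phi_22 = [rho(2) - phi_11 rho(1)] / [1 - phi_11 rho(1)] = [0.1974 - (-0.2686)(-0.2686)] / [1 - (-0.2686)(-0.2686)]
         = 0.12525404 / 0.92785404 = 0.134993.
  Update: phi_21 = phi_11 - phi_22 phi_11 = -0.2686 - (0.134993)(-0.2686) = -0.232341.
Step k = 3:
  phi_33 = [rho(3) - phi_21 rho(2) - phi_22 rho(1)] / [1 - phi_21 rho(1) - phi_22 rho(2)]
    numerator   = 0.2394 - (-0.232341)(0.1974) - (0.134993)(-0.2686) = 0.32152327
    denominator = 1 - (-0.232341)(-0.2686) - (0.134993)(0.1974) = 0.91094559
  phi_33 = 0.32152327 / 0.91094559 = 0.353.
Therefore phi_{33} = 0.3530.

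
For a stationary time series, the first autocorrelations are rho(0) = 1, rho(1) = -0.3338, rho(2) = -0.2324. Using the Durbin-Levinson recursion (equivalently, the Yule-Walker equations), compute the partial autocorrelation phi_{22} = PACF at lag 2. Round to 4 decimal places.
\phi_{22} = -0.3869

The PACF at lag k is phi_{kk}, the last component of the solution
to the Yule-Walker system G_k phi = r_k where
  (G_k)_{ij} = rho(|i - j|), (r_k)_i = rho(i), i,j = 1..k.
Equivalently, Durbin-Levinson gives phi_{kk} iteratively:
  phi_{11} = rho(1)
  phi_{kk} = [rho(k) - sum_{j=1..k-1} phi_{k-1,j} rho(k-j)]
            / [1 - sum_{j=1..k-1} phi_{k-1,j} rho(j)],
  phi_{k,j} = phi_{k-1,j} - phi_{kk} phi_{k-1,k-j},  j = 1..k-1.
Step k = 1:
  phi_11 = rho(1) = -0.3338.
Step k = 2:
  phi_22 = [rho(2) - phi_11 rho(1)] / [1 - phi_11 rho(1)] = [-0.2324 - (-0.3338)(-0.3338)] / [1 - (-0.3338)(-0.3338)]
         = -0.34382244 / 0.88857756 = -0.3869.
Therefore phi_{22} = -0.3869.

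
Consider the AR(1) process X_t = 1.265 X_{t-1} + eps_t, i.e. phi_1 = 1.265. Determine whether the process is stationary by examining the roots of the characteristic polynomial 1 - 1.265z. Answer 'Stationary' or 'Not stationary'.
\text{Not stationary}

The AR(p) characteristic polynomial is P(z) = 1 - 1.265z.
Stationarity requires all roots to lie outside the unit circle, i.e. |z| > 1 for every root.
This is linear in z: 1 + (-1.265) z = 0  =>  z = -1/(-1.265) = 0.790514,  |z| = 0.790514.
Moduli of all roots: 0.7905.
All moduli strictly greater than 1? No.
Verdict: Not stationary.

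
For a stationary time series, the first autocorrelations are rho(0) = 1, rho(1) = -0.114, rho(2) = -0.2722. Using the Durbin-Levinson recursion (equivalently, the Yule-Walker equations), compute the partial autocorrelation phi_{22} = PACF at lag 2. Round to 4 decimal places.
\phi_{22} = -0.2890

The PACF at lag k is phi_{kk}, the last component of the solution
to the Yule-Walker system G_k phi = r_k where
  (G_k)_{ij} = rho(|i - j|), (r_k)_i = rho(i), i,j = 1..k.
Equivalently, Durbin-Levinson gives phi_{kk} iteratively:
  phi_{11} = rho(1)
  phi_{kk} = [rho(k) - sum_{j=1..k-1} phi_{k-1,j} rho(k-j)]
            / [1 - sum_{j=1..k-1} phi_{k-1,j} rho(j)],
  phi_{k,j} = phi_{k-1,j} - phi_{kk} phi_{k-1,k-j},  j = 1..k-1.
Step k = 1:
  phi_11 = rho(1) = -0.114.
Step k = 2:
  phi_22 = [rho(2) - phi_11 rho(1)] / [1 - phi_11 rho(1)] = [-0.2722 - (-0.114)(-0.114)] / [1 - (-0.114)(-0.114)]
         = -0.285196 / 0.987004 = -0.289.
Therefore phi_{22} = -0.2890.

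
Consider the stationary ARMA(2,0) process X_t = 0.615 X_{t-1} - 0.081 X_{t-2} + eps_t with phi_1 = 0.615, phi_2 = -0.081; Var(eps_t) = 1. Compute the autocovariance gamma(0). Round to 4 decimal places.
\gamma(0) = 1.4883

Multiply the model equation by X_{t-k} and take expectations. With theta_0 = psi_0 = 1 and psi_j the MA(infinity) weights, this gives
  gamma(k) - sum_i phi_i gamma(k-i) = c_k,
  c_k = sigma^2 * sum_{j=k..q} theta_j psi_{j-k}   (c_k = 0 for k > q),
using gamma(-m) = gamma(m).
Pure AR (q = 0): c_0 = sigma^2 = 1, c_k = 0 for k >= 1.
Equations for k = 0, 1, 2 (AR order 2, c_2 = 0):
  (E0) gamma(0) = phi_1 gamma(1) + phi_2 gamma(2) + c_0
  (E1) gamma(1) = phi_1 gamma(0) + phi_2 gamma(1) + c_1
  (E2) gamma(2) = phi_1 gamma(1) + phi_2 gamma(0)
From (E1): gamma(1) = A gamma(0) + B with
  A = phi_1 / (1 - phi_2) = 0.615 / 1.081 = 0.568918,   B = c_1 / (1 - phi_2) = 0 / 1.081 = 0.
Insert (E2) into (E0): gamma(0) (1 - phi_2^2) = phi_1 (1 + phi_2) gamma(1) + c_0.
  phi_1 (1 + phi_2) = (0.615)(0.919) = 0.565185,   1 - phi_2^2 = 0.993439.
Replace gamma(1) by A gamma(0) + B and collect gamma(0):
  gamma(0) [0.993439 - (0.565185)(0.568918)] = c_0 = 1
  gamma(0) * 0.671895 = 1
  gamma(0) = 1 / 0.671895 = 1.488327.
Therefore gamma(0) = 1.4883 (to 4 decimal places).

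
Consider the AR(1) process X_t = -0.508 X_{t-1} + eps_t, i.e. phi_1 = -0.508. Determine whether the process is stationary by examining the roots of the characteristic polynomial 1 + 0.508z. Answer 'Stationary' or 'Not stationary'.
\text{Stationary}

The AR(p) characteristic polynomial is P(z) = 1 + 0.508z.
Stationarity requires all roots to lie outside the unit circle, i.e. |z| > 1 for every root.
This is linear in z: 1 + (0.508) z = 0  =>  z = -1/(0.508) = -1.968504,  |z| = 1.968504.
Moduli of all roots: 1.9685.
All moduli strictly greater than 1? Yes.
Verdict: Stationary.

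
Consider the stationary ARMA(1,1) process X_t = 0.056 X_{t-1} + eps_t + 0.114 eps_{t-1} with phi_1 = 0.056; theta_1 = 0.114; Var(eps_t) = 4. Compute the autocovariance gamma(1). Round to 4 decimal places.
\gamma(1) = 0.6865

Multiply the model equation by X_{t-k} and take expectations. With theta_0 = psi_0 = 1 and psi_j the MA(infinity) weights, this gives
  gamma(k) - sum_i phi_i gamma(k-i) = c_k,
  c_k = sigma^2 * sum_{j=k..q} theta_j psi_{j-k}   (c_k = 0 for k > q),
using gamma(-m) = gamma(m).
psi-weights needed (psi_j = theta_j + sum_i phi_i psi_{j-i}):
  psi_1 = theta_1 + phi_1 = 0.114 + (0.056) = 0.17
Right-hand sides:
  c_0 = sigma^2 (1 + theta_1 psi_1) = 4 * (1 + (0.114)(0.17)) = 4 * 1.01938 = 4.07752
  c_1 = sigma^2 theta_1 = 4 * (0.114) = 0.456
  c_2 = 0
Equations for k = 0 and k = 1 (AR order 1):
  gamma(0) = phi_1 gamma(1) + c_0
  gamma(1) = phi_1 gamma(0) + c_1
Substituting the second into the first: gamma(0) (1 - phi_1^2) = c_0 + phi_1 c_1, so
  gamma(0) = (c_0 + phi_1 c_1) / (1 - phi_1^2) = (4.07752 + (0.056)(0.456)) / (1 - (0.056)^2) = 4.103056 / 0.996864 = 4.115964.
  gamma(1) = phi_1 gamma(0) + c_1 = (0.056)(4.115964) + (0.456) = 0.686494.
Therefore gamma(1) = 0.6865 (to 4 decimal places).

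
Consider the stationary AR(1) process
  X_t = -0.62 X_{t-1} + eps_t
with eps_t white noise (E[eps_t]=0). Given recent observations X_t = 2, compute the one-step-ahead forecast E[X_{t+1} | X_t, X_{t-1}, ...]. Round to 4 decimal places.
E[X_{t+1} \mid \mathcal F_t] = -1.2400

For an AR(p) model X_t = c + sum_i phi_i X_{t-i} + eps_t, the
one-step-ahead conditional mean is
  E[X_{t+1} | X_t, ...] = c + sum_i phi_i X_{t+1-i}.
Substitute known values:
  E[X_{t+1} | ...] = (-0.62) * (2)
                   = -1.2400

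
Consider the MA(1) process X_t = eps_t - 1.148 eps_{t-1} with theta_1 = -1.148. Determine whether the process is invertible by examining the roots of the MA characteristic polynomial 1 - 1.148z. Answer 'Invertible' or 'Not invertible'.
\text{Not invertible}

The MA(q) characteristic polynomial is P(z) = 1 - 1.148z.
Invertibility requires all roots to lie outside the unit circle, i.e. |z| > 1 for every root.
This is linear in z: 1 + (-1.148) z = 0  =>  z = -1/(-1.148) = 0.87108,  |z| = 0.87108.
Moduli of all roots: 0.8711.
All moduli strictly greater than 1? No.
Verdict: Not invertible.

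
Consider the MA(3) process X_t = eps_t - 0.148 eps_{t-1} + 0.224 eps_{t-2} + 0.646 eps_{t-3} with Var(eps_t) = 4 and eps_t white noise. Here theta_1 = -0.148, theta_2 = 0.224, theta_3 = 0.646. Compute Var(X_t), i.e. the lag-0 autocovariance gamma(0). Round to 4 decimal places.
\gamma(0) = 5.9576

For an MA(q) process X_t = eps_t + sum_i theta_i eps_{t-i} with
Var(eps_t) = sigma^2, the variance is
  gamma(0) = sigma^2 * (1 + sum_i theta_i^2).
  sum_i theta_i^2 = (-0.148)^2 + (0.224)^2 + (0.646)^2 = 0.021904 + 0.050176 + 0.417316 = 0.489396.
  gamma(0) = 4 * (1 + 0.489396) = 4 * 1.489396 = 5.957584, which rounds to 5.9576.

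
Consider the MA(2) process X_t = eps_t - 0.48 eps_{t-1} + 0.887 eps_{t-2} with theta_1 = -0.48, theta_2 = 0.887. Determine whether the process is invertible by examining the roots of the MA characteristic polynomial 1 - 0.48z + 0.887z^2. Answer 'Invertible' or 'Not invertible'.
\text{Invertible}

The MA(q) characteristic polynomial is P(z) = 1 - 0.48z + 0.887z^2.
Invertibility requires all roots to lie outside the unit circle, i.e. |z| > 1 for every root.
Set 1 + (-0.48) z + (0.887) z^2 = 0, i.e. a z^2 + b z + c = 0 with a = 0.887, b = -0.48, c = 1.
Discriminant D = b^2 - 4ac = (-0.48)^2 - 4*(0.887)*1 = 0.2304 - (3.548) = -3.3176.
D < 0, so the roots are the complex-conjugate pair z = (-b +/- i sqrt(-D)) / (2a) = 0.2706 +/- 1.0267i.
For a conjugate pair |z|^2 = z * conj(z) = (product of roots) = c/a = 1/(0.887) = 1.127396, so |z| = sqrt(1.127396) = 1.0618 for both roots.
Moduli of all roots: 1.0618, 1.0618.
All moduli strictly greater than 1? Yes.
Verdict: Invertible.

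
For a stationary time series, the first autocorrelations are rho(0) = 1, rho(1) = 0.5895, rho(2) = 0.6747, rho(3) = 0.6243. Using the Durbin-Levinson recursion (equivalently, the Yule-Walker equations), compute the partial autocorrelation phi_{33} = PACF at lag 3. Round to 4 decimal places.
\phi_{33} = 0.2670

The PACF at lag k is phi_{kk}, the last component of the solution
to the Yule-Walker system G_k phi = r_k where
  (G_k)_{ij} = rho(|i - j|), (r_k)_i = rho(i), i,j = 1..k.
Equivalently, Durbin-Levinson gives phi_{kk} iteratively:
  phi_{11} = rho(1)
  phi_{kk} = [rho(k) - sum_{j=1..k-1} phi_{k-1,j} rho(k-j)]
            / [1 - sum_{j=1..k-1} phi_{k-1,j} rho(j)],
  phi_{k,j} = phi_{k-1,j} - phi_{kk} phi_{k-1,k-j},  j = 1..k-1.
Step k = 1:
  phi_11 = rho(1) = 0.5895.
Step k = 2:
  phi_22 = [rho(2) - phi_11 rho(1)] / [1 - phi_11 rho(1)] = [0.6747 - (0.5895)(0.5895)] / [1 - (0.5895)(0.5895)]
         = 0.32718975 / 0.65248975 = 0.501448.
  Update: phi_21 = phi_11 - phi_22 phi_11 = 0.5895 - (0.501448)(0.5895) = 0.293896.
Step k = 3:
  phi_33 = [rho(3) - phi_21 rho(2) - phi_22 rho(1)] / [1 - phi_21 rho(1) - phi_22 rho(2)]
    numerator   = 0.6243 - (0.293896)(0.6747) - (0.501448)(0.5895) = 0.13040448
    denominator = 1 - (0.293896)(0.5895) - (0.501448)(0.6747) = 0.48842107
  phi_33 = 0.13040448 / 0.48842107 = 0.267.
Therefore phi_{33} = 0.2670.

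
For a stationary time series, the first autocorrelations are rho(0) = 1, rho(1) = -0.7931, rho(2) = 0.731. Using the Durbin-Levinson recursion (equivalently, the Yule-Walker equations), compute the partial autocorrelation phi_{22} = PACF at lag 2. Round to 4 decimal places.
\phi_{22} = 0.2749

The PACF at lag k is phi_{kk}, the last component of the solution
to the Yule-Walker system G_k phi = r_k where
  (G_k)_{ij} = rho(|i - j|), (r_k)_i = rho(i), i,j = 1..k.
Equivalently, Durbin-Levinson gives phi_{kk} iteratively:
  phi_{11} = rho(1)
  phi_{kk} = [rho(k) - sum_{j=1..k-1} phi_{k-1,j} rho(k-j)]
            / [1 - sum_{j=1..k-1} phi_{k-1,j} rho(j)],
  phi_{k,j} = phi_{k-1,j} - phi_{kk} phi_{k-1,k-j},  j = 1..k-1.
Step k = 1:
  phi_11 = rho(1) = -0.7931.
Step k = 2:
  phi_22 = [rho(2) - phi_11 rho(1)] / [1 - phi_11 rho(1)] = [0.731 - (-0.7931)(-0.7931)] / [1 - (-0.7931)(-0.7931)]
         = 0.10199239 / 0.37099239 = 0.2749.
Therefore phi_{22} = 0.2749.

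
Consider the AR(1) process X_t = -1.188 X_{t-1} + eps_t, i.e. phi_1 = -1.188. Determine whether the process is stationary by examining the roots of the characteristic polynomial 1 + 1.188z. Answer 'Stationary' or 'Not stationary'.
\text{Not stationary}

The AR(p) characteristic polynomial is P(z) = 1 + 1.188z.
Stationarity requires all roots to lie outside the unit circle, i.e. |z| > 1 for every root.
This is linear in z: 1 + (1.188) z = 0  =>  z = -1/(1.188) = -0.841751,  |z| = 0.841751.
Moduli of all roots: 0.8418.
All moduli strictly greater than 1? No.
Verdict: Not stationary.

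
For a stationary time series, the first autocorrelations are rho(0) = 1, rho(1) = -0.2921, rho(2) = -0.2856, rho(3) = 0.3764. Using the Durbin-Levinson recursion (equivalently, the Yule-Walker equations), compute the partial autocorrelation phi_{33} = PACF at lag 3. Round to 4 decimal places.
\phi_{33} = 0.1841

The PACF at lag k is phi_{kk}, the last component of the solution
to the Yule-Walker system G_k phi = r_k where
  (G_k)_{ij} = rho(|i - j|), (r_k)_i = rho(i), i,j = 1..k.
Equivalently, Durbin-Levinson gives phi_{kk} iteratively:
  phi_{11} = rho(1)
  phi_{kk} = [rho(k) - sum_{j=1..k-1} phi_{k-1,j} rho(k-j)]
            / [1 - sum_{j=1..k-1} phi_{k-1,j} rho(j)],
  phi_{k,j} = phi_{k-1,j} - phi_{kk} phi_{k-1,k-j},  j = 1..k-1.
Step k = 1:
  phi_11 = rho(1) = -0.2921.
Step k = 2:
  phi_22 = [rho(2) - phi_11 rho(1)] / [1 - phi_11 rho(1)] = [-0.2856 - (-0.2921)(-0.2921)] / [1 - (-0.2921)(-0.2921)]
         = -0.37092241 / 0.91467759 = -0.405523.
  Update: phi_21 = phi_11 - phi_22 phi_11 = -0.2921 - (-0.405523)(-0.2921) = -0.410553.
Step k = 3:
  phi_33 = [rho(3) - phi_21 rho(2) - phi_22 rho(1)] / [1 - phi_21 rho(1) - phi_22 rho(2)]
    numerator   = 0.3764 - (-0.410553)(-0.2856) - (-0.405523)(-0.2921) = 0.14069288
    denominator = 1 - (-0.410553)(-0.2921) - (-0.405523)(-0.2856) = 0.76426018
  phi_33 = 0.14069288 / 0.76426018 = 0.1841.
Therefore phi_{33} = 0.1841.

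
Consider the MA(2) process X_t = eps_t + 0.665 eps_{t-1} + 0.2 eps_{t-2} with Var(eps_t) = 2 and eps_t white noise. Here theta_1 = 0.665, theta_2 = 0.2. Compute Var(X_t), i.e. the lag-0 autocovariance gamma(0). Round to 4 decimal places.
\gamma(0) = 2.9645

For an MA(q) process X_t = eps_t + sum_i theta_i eps_{t-i} with
Var(eps_t) = sigma^2, the variance is
  gamma(0) = sigma^2 * (1 + sum_i theta_i^2).
  sum_i theta_i^2 = (0.665)^2 + (0.2)^2 = 0.442225 + 0.04 = 0.482225.
  gamma(0) = 2 * (1 + 0.482225) = 2 * 1.482225 = 2.96445, which rounds to 2.9645.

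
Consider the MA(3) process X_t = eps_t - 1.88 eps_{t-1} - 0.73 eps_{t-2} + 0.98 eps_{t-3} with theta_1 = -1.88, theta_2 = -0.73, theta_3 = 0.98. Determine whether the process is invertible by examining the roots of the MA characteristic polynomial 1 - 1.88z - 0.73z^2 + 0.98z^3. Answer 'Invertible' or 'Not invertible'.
\text{Not invertible}

The MA(q) characteristic polynomial is P(z) = 1 - 1.88z - 0.73z^2 + 0.98z^3.
Invertibility requires all roots to lie outside the unit circle, i.e. |z| > 1 for every root.
Degree 3: look for a simple real root z0 first, then factor out (1 - z/z0) and solve the remaining quadratic.
Testing z0 = 0.5: P(0.5) = 1 + (-1.88)(0.5) + (-0.73)(0.5)^2 + (0.98)(0.5)^3
  = 1 + (-0.94) + (-0.1825) + (0.1225) = 0.  So z_0 = 0.5 is a root, |z_0| = 0.5.
Divide out the factor (1 - 2 z) = (1 - z/z0) (since 1/z0 = 2):
  P(z) = (1 - 2 z)(1 + (0.12) z + (-0.49) z^2)
  [check: z-coef 0.12 - (2) = -1.88; z^2-coef -0.49 - (2)(0.12) = -0.73; z^3-coef -(2)(-0.49) = 0.98.]
Remaining roots from the quadratic factor 1 + (0.12) z + (-0.49) z^2:
  Set 1 + (0.12) z + (-0.49) z^2 = 0, i.e. a z^2 + b z + c = 0 with a = -0.49, b = 0.12, c = 1.
  Discriminant D = b^2 - 4ac = (0.12)^2 - 4*(-0.49)*1 = 0.0144 - (-1.96) = 1.9744.
  D >= 0, so the roots are real: z = (-b +/- sqrt(D)) / (2a) = (-0.12 +/- 1.405133) / (-0.98).
    z_1 = (-0.12 + 1.405133) / (-0.98) = -1.3114,   |z_1| = 1.3114.
    z_2 = (-0.12 - 1.405133) / (-0.98) = 1.5563,   |z_2| = 1.5563.
Moduli of all roots: 0.5000, 1.3114, 1.5563.
All moduli strictly greater than 1? No.
Verdict: Not invertible.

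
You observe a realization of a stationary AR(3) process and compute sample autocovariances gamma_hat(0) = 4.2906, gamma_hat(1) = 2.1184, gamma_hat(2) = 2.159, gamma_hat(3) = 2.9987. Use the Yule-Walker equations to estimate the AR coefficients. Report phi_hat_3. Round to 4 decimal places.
\hat\phi_{3} = 0.5490

The Yule-Walker equations for an AR(p) process read, in matrix form,
  Gamma_p phi = r_p,   with   (Gamma_p)_{ij} = gamma(|i - j|),
                       (r_p)_i = gamma(i),   i,j = 1..p.
Substitute the sample gammas (Toeplitz matrix and right-hand side of size 3):
  Gamma_p = [[4.2906, 2.1184, 2.159], [2.1184, 4.2906, 2.1184], [2.159, 2.1184, 4.2906]]
  r_p     = [2.1184, 2.159, 2.9987]
Written out (R1..R3):
  (R1) 4.2906 phi_1 + 2.1184 phi_2 + 2.159 phi_3 = 2.1184
  (R2) 2.1184 phi_1 + 4.2906 phi_2 + 2.1184 phi_3 = 2.159
  (R3) 2.159 phi_1 + 2.1184 phi_2 + 4.2906 phi_3 = 2.9987
Gaussian elimination:
  R2 <- R2 - (2.1184/4.2906) R1 = R2 - (0.49373) R1:  3.244681 phi_2 + 1.052436 phi_3 = 1.113081
  R3 <- R3 - (2.159/4.2906) R1 = R3 - (0.503193) R1:  1.052436 phi_2 + 3.204206 phi_3 = 1.932736
  R3 <- R3 - (1.052436/3.244681) R2 = R3 - (0.324357) R2:  2.862841 phi_3 = 1.5717
Back-substitution:
  phi_hat_3 = 1.5717 / 2.862841 = 0.549
  phi_hat_2 = (1.113081 - (1.052436)(0.549)) / 3.244681 = 0.164976
  phi_hat_1 = (2.1184 - (2.1184)(0.164976) - (2.159)(0.549)) / 4.2906 = 0.136024
So phi_hat = [0.1360, 0.1650, 0.5490].
Therefore phi_hat_3 = 0.5490.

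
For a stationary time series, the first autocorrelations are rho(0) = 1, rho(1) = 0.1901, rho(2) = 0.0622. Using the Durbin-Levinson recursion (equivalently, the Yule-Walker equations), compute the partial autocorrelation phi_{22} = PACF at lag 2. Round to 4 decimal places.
\phi_{22} = 0.0270

The PACF at lag k is phi_{kk}, the last component of the solution
to the Yule-Walker system G_k phi = r_k where
  (G_k)_{ij} = rho(|i - j|), (r_k)_i = rho(i), i,j = 1..k.
Equivalently, Durbin-Levinson gives phi_{kk} iteratively:
  phi_{11} = rho(1)
  phi_{kk} = [rho(k) - sum_{j=1..k-1} phi_{k-1,j} rho(k-j)]
            / [1 - sum_{j=1..k-1} phi_{k-1,j} rho(j)],
  phi_{k,j} = phi_{k-1,j} - phi_{kk} phi_{k-1,k-j},  j = 1..k-1.
Step k = 1:
  phi_11 = rho(1) = 0.1901.
Step k = 2:
  phi_22 = [rho(2) - phi_11 rho(1)] / [1 - phi_11 rho(1)] = [0.0622 - (0.1901)(0.1901)] / [1 - (0.1901)(0.1901)]
         = 0.02606199 / 0.96386199 = 0.027.
Therefore phi_{22} = 0.0270.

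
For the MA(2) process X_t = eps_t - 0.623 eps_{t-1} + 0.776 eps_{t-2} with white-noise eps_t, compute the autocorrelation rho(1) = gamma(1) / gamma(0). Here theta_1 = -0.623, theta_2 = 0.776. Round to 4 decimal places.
\rho(1) = -0.5559

For an MA(q) process with theta_0 = 1, the autocovariance is
  gamma(k) = sigma^2 * sum_{i=0..q-k} theta_i * theta_{i+k},
and rho(k) = gamma(k) / gamma(0). Sigma^2 cancels.
  numerator   = (1)*(-0.623) + (-0.623)*(0.776) = -1.106448.
  denominator = (1)^2 + (-0.623)^2 + (0.776)^2 = 1.990305.
  rho(1) = -1.106448 / 1.990305 = -0.5559.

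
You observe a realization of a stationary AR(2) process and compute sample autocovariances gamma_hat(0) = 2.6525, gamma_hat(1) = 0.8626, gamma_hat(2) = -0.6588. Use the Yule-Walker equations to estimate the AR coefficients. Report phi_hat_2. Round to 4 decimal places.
\hat\phi_{2} = -0.3960

The Yule-Walker equations for an AR(p) process read, in matrix form,
  Gamma_p phi = r_p,   with   (Gamma_p)_{ij} = gamma(|i - j|),
                       (r_p)_i = gamma(i),   i,j = 1..p.
Substitute the sample gammas (Toeplitz matrix and right-hand side of size 2):
  Gamma_p = [[2.6525, 0.8626], [0.8626, 2.6525]]
  r_p     = [0.8626, -0.6588]
Written out:
  2.6525 phi_1 + 0.8626 phi_2 = 0.8626
  0.8626 phi_1 + 2.6525 phi_2 = -0.6588
Solve by Cramer's rule:
  det = gamma(0)^2 - gamma(1)^2 = (2.6525)^2 - (0.8626)^2 = 7.03575625 - 0.74407876 = 6.29167749
  phi_hat_1 = [gamma(1) gamma(0) - gamma(1) gamma(2)] / det = [(0.8626)(2.6525) - (0.8626)(-0.6588)] / 6.29167749 = 2.85632738 / 6.29167749 = 0.454
  phi_hat_2 = [gamma(0) gamma(2) - gamma(1)^2] / det = [(2.6525)(-0.6588) - (0.8626)^2] / 6.29167749 = -2.49154576 / 6.29167749 = -0.396
So phi_hat = [0.4540, -0.3960].
Therefore phi_hat_2 = -0.3960.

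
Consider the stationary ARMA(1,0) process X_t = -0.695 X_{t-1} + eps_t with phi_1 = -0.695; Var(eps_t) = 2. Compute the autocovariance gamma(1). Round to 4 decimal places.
\gamma(1) = -2.6887

Multiply the model equation by X_{t-k} and take expectations. With theta_0 = psi_0 = 1 and psi_j the MA(infinity) weights, this gives
  gamma(k) - sum_i phi_i gamma(k-i) = c_k,
  c_k = sigma^2 * sum_{j=k..q} theta_j psi_{j-k}   (c_k = 0 for k > q),
using gamma(-m) = gamma(m).
Pure AR (q = 0): c_0 = sigma^2 = 2, c_k = 0 for k >= 1.
Equations for k = 0 and k = 1 (AR order 1):
  gamma(0) = phi_1 gamma(1) + c_0
  gamma(1) = phi_1 gamma(0) + c_1
Substituting the second into the first: gamma(0) (1 - phi_1^2) = c_0 + phi_1 c_1, so
  gamma(0) = c_0 / (1 - phi_1^2) = 2 / (1 - (-0.695)^2) = 2 / 0.516975 = 3.868659.
  gamma(1) = phi_1 gamma(0) = (-0.695)(3.868659) = -2.688718.
Therefore gamma(1) = -2.6887 (to 4 decimal places).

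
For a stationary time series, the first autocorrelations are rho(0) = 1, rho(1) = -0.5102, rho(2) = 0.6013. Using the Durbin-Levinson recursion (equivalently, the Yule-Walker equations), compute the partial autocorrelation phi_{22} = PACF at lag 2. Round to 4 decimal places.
\phi_{22} = 0.4610

The PACF at lag k is phi_{kk}, the last component of the solution
to the Yule-Walker system G_k phi = r_k where
  (G_k)_{ij} = rho(|i - j|), (r_k)_i = rho(i), i,j = 1..k.
Equivalently, Durbin-Levinson gives phi_{kk} iteratively:
  phi_{11} = rho(1)
  phi_{kk} = [rho(k) - sum_{j=1..k-1} phi_{k-1,j} rho(k-j)]
            / [1 - sum_{j=1..k-1} phi_{k-1,j} rho(j)],
  phi_{k,j} = phi_{k-1,j} - phi_{kk} phi_{k-1,k-j},  j = 1..k-1.
Step k = 1:
  phi_11 = rho(1) = -0.5102.
Step k = 2:
  phi_22 = [rho(2) - phi_11 rho(1)] / [1 - phi_11 rho(1)] = [0.6013 - (-0.5102)(-0.5102)] / [1 - (-0.5102)(-0.5102)]
         = 0.34099596 / 0.73969596 = 0.461.
Therefore phi_{22} = 0.4610.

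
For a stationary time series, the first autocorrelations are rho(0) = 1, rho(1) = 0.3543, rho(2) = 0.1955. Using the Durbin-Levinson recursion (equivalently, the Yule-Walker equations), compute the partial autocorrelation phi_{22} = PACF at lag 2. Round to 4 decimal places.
\phi_{22} = 0.0800

The PACF at lag k is phi_{kk}, the last component of the solution
to the Yule-Walker system G_k phi = r_k where
  (G_k)_{ij} = rho(|i - j|), (r_k)_i = rho(i), i,j = 1..k.
Equivalently, Durbin-Levinson gives phi_{kk} iteratively:
  phi_{11} = rho(1)
  phi_{kk} = [rho(k) - sum_{j=1..k-1} phi_{k-1,j} rho(k-j)]
            / [1 - sum_{j=1..k-1} phi_{k-1,j} rho(j)],
  phi_{k,j} = phi_{k-1,j} - phi_{kk} phi_{k-1,k-j},  j = 1..k-1.
Step k = 1:
  phi_11 = rho(1) = 0.3543.
Step k = 2:
  phi_22 = [rho(2) - phi_11 rho(1)] / [1 - phi_11 rho(1)] = [0.1955 - (0.3543)(0.3543)] / [1 - (0.3543)(0.3543)]
         = 0.06997151 / 0.87447151 = 0.08.
Therefore phi_{22} = 0.0800.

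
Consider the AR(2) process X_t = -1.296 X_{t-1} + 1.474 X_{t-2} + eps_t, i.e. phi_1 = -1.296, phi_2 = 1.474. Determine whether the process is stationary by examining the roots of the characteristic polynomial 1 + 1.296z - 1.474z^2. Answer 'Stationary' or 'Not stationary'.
\text{Not stationary}

The AR(p) characteristic polynomial is P(z) = 1 + 1.296z - 1.474z^2.
Stationarity requires all roots to lie outside the unit circle, i.e. |z| > 1 for every root.
Set 1 + (1.296) z + (-1.474) z^2 = 0, i.e. a z^2 + b z + c = 0 with a = -1.474, b = 1.296, c = 1.
Discriminant D = b^2 - 4ac = (1.296)^2 - 4*(-1.474)*1 = 1.679616 - (-5.896) = 7.575616.
D >= 0, so the roots are real: z = (-b +/- sqrt(D)) / (2a) = (-1.296 +/- 2.752384) / (-2.948).
  z_1 = (-1.296 + 2.752384) / (-2.948) = -0.494,   |z_1| = 0.494.
  z_2 = (-1.296 - 2.752384) / (-2.948) = 1.3733,   |z_2| = 1.3733.
Moduli of all roots: 0.4940, 1.3733.
All moduli strictly greater than 1? No.
Verdict: Not stationary.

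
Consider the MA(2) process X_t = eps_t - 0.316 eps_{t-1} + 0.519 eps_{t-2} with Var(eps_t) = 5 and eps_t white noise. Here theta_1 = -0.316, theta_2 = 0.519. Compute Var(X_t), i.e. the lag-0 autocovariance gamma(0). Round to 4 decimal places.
\gamma(0) = 6.8461

For an MA(q) process X_t = eps_t + sum_i theta_i eps_{t-i} with
Var(eps_t) = sigma^2, the variance is
  gamma(0) = sigma^2 * (1 + sum_i theta_i^2).
  sum_i theta_i^2 = (-0.316)^2 + (0.519)^2 = 0.099856 + 0.269361 = 0.369217.
  gamma(0) = 5 * (1 + 0.369217) = 5 * 1.369217 = 6.846085, which rounds to 6.8461.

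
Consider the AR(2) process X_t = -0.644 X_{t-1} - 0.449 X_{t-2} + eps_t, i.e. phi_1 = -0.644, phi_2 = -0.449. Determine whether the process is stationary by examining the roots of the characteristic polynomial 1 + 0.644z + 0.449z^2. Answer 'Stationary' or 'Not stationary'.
\text{Stationary}

The AR(p) characteristic polynomial is P(z) = 1 + 0.644z + 0.449z^2.
Stationarity requires all roots to lie outside the unit circle, i.e. |z| > 1 for every root.
Set 1 + (0.644) z + (0.449) z^2 = 0, i.e. a z^2 + b z + c = 0 with a = 0.449, b = 0.644, c = 1.
Discriminant D = b^2 - 4ac = (0.644)^2 - 4*(0.449)*1 = 0.414736 - (1.796) = -1.381264.
D < 0, so the roots are the complex-conjugate pair z = (-b +/- i sqrt(-D)) / (2a) = -0.7171 +/- 1.3088i.
For a conjugate pair |z|^2 = z * conj(z) = (product of roots) = c/a = 1/(0.449) = 2.227171, so |z| = sqrt(2.227171) = 1.4924 for both roots.
Moduli of all roots: 1.4924, 1.4924.
All moduli strictly greater than 1? Yes.
Verdict: Stationary.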